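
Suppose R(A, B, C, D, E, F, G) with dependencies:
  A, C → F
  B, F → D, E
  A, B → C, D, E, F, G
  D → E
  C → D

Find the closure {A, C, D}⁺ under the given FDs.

Start with {A, C, D}.
A, C → F applies; add {F} → now {A, C, D, F}.
D → E applies; add {E} → now {A, C, D, E, F}.
No further FD applies.

{A, C, D, E, F}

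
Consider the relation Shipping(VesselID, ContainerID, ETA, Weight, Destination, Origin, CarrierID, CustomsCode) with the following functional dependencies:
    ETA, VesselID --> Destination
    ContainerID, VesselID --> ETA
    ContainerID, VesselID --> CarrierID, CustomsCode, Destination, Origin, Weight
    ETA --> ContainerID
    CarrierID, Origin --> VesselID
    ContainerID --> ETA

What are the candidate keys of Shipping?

{CarrierID, ContainerID, Origin}, {CarrierID, ETA, Origin}, {ContainerID, VesselID}, {ETA, VesselID}

Closure of {ContainerID, VesselID} is {CarrierID, ContainerID, CustomsCode, Destination, ETA, Origin, VesselID, Weight}, the whole schema; {ContainerID, VesselID} is a candidate key.
Closure of {ETA, VesselID} is {CarrierID, ContainerID, CustomsCode, Destination, ETA, Origin, VesselID, Weight}, the whole schema; {ETA, VesselID} is a candidate key.
Closure of {CarrierID, ContainerID, Origin} is {CarrierID, ContainerID, CustomsCode, Destination, ETA, Origin, VesselID, Weight}, the whole schema; {CarrierID, ContainerID, Origin} is a candidate key.
Closure of {CarrierID, ETA, Origin} is {CarrierID, ContainerID, CustomsCode, Destination, ETA, Origin, VesselID, Weight}, the whole schema; {CarrierID, ETA, Origin} is a candidate key.
These are minimal and exhaustive — every other superkey contains one of them.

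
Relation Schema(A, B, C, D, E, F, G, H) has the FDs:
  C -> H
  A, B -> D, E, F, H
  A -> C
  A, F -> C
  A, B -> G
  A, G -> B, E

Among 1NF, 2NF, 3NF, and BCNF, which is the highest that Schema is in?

Candidate keys: {A, B}, {A, G}. Prime attributes: {A, B, G}.
C -> H breaks BCNF: {C}⁺ = {C, H}, so {C} is not a superkey.
C -> H determines the non-prime attribute {H} from a non-superkey — 3NF is violated.
Since {A} ⊂ {A, B} and {A}⁺ ⊇ {C, H} with {C, H} non-prime, there is a partial dependency; 2NF fails.

1NF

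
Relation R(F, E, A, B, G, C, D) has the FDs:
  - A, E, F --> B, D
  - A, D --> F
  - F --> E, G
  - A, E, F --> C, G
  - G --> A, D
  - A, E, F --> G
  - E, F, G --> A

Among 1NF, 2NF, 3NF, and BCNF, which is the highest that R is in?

Candidate keys: {A, D}, {F}, {G}. Prime attributes: {A, D, F, G}.
Each dependency's left side is a superkey — BCNF holds.

BCNF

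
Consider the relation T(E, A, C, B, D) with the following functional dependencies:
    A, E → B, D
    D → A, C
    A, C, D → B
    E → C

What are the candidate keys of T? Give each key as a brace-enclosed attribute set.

{A, E}, {D, E}

Attributes never on any right-hand side: {E} — every candidate key must contain it.
{A, E} is a candidate key since {A, E}⁺ = {A, B, C, D, E} covers every attribute.
{D, E} is a candidate key since {D, E}⁺ = {A, B, C, D, E} covers every attribute.
No proper subset of any of these is a key, and no other minimal superkey exists.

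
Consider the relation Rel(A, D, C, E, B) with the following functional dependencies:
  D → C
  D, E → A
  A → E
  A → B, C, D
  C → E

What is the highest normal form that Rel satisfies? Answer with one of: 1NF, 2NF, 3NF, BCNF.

2NF

Candidate keys: {A}, {D}. Prime attributes: {A, D}.
C → E breaks BCNF: {C}⁺ = {C, E}, so {C} is not a superkey.
C → E determines the non-prime attribute {E} from a non-superkey — 3NF is violated.
Every candidate key is a single attribute, so no partial dependency is possible; 2NF holds.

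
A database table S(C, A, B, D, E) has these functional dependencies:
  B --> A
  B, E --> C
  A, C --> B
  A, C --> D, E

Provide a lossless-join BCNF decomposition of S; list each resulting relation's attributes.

{A, B}; {B, C, D, E}

Candidate keys of the original relation: {A, C}, {B, C}, {B, E}.
Within {A, B, C, D, E}: {B}⁺ ∩ {A, B, C, D, E} = {A, B}, not the whole set, so B --> A violates BCNF; decompose into {A, B} and {B, C, D, E}.
{A, B}: every determinant is a superkey — BCNF.
{B, C, D, E}: every determinant is a superkey — BCNF.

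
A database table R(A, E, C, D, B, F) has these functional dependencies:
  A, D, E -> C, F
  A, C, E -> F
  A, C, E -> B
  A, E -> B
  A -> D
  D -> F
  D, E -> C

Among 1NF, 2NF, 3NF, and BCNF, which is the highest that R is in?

Candidate key: {A, E}. Prime attributes: {A, E}.
For A -> D we have {A}⁺ = {A, D, F}; {A} is not a superkey, so BCNF fails.
A -> D has non-prime {D} on the right and a non-superkey on the left, so 3NF fails.
The proper key subset {A} of {A, E} determines non-prime {D, F}, so the relation is not even in 2NF.

1NF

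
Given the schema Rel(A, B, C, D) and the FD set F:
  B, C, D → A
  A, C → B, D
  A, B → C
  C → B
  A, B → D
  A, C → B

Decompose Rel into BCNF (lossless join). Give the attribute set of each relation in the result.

Candidate keys of the original relation: {A, B}, {A, C}, {C, D}.
In {A, B, C, D}, {C} is not a superkey ({C}⁺ restricted to this set is {B, C}), so split on C → B into {B, C} and {A, C, D}.
{B, C}: every determinant is a superkey — BCNF.
{A, C, D}: every determinant is a superkey — BCNF.

{A, C, D}; {B, C}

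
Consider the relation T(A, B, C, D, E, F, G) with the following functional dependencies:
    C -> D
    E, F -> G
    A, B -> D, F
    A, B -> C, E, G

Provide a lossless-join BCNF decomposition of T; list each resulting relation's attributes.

{A, B, C, E, F}; {C, D}; {E, F, G}

Candidate key of the original relation: {A, B}.
Within {A, B, C, D, E, F, G}: {C}⁺ ∩ {A, B, C, D, E, F, G} = {C, D}, not the whole set, so C -> D violates BCNF; decompose into {C, D} and {A, B, C, E, F, G}.
{C, D} has no BCNF violation.
Within {A, B, C, E, F, G}: {E, F}⁺ ∩ {A, B, C, E, F, G} = {E, F, G}, not the whole set, so E, F -> G violates BCNF; decompose into {E, F, G} and {A, B, C, E, F}.
{E, F, G} has no BCNF violation.
{A, B, C, E, F} has no BCNF violation.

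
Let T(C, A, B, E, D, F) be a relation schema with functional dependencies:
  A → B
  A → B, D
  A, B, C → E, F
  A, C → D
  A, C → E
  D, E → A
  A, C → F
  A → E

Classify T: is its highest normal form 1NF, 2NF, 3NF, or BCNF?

Candidate keys: {A, C}, {C, D, E}. Prime attributes: {A, C, D, E}.
A → B: {A}⁺ = {A, B, D, E}, which is not all of the attributes, so the left side is not a superkey — BCNF is violated.
Because {B} is non-prime and the left side of A → B is not a superkey, the relation is not in 3NF.
Since {A} ⊂ {A, C} and {A}⁺ ⊇ {B} with {B} non-prime, there is a partial dependency; 2NF fails.

1NF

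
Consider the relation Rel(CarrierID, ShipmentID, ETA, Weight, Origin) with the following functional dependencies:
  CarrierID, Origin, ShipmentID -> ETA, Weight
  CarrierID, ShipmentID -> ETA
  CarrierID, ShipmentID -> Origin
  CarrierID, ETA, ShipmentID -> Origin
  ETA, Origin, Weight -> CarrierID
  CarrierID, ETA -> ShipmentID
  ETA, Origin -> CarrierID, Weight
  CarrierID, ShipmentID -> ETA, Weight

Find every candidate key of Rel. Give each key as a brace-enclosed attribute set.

Closure of {CarrierID, ETA} is {CarrierID, ETA, Origin, ShipmentID, Weight}, the whole schema; {CarrierID, ETA} is a candidate key.
Closure of {CarrierID, ShipmentID} is {CarrierID, ETA, Origin, ShipmentID, Weight}, the whole schema; {CarrierID, ShipmentID} is a candidate key.
Closure of {ETA, Origin} is {CarrierID, ETA, Origin, ShipmentID, Weight}, the whole schema; {ETA, Origin} is a candidate key.
Any other superkey properly contains one of these, so there are no further candidate keys.

{CarrierID, ETA}, {CarrierID, ShipmentID}, {ETA, Origin}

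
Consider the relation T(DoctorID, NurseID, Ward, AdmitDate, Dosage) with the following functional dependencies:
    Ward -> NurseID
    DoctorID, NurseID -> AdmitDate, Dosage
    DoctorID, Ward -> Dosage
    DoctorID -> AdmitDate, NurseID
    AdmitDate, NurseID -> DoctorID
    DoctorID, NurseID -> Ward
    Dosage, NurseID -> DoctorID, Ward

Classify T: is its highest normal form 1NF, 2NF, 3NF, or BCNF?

Candidate keys: {AdmitDate, NurseID}, {AdmitDate, Ward}, {DoctorID}, {Dosage, NurseID}, {Dosage, Ward}. Prime attributes: {AdmitDate, DoctorID, Dosage, NurseID, Ward}.
Ward -> NurseID breaks BCNF: {Ward}⁺ = {NurseID, Ward}, so {Ward} is not a superkey.
Since {NurseID} ⊆ prime attributes and every other non-superkey FD also has a prime right side, the schema is in 3NF.

3NF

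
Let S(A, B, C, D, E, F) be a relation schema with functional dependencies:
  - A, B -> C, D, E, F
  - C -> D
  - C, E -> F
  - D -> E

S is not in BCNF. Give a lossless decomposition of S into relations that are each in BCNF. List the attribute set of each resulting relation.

{A, B, C}; {C, D, F}; {D, E}

Candidate key of the original relation: {A, B}.
{A, B, C, D, E, F}: {C} determines {C, D, E, F} here but is not a superkey — split on C -> D, E, F, giving {C, D, E, F} and {A, B, C}.
{C, D, E, F}: {D} determines {D, E} here but is not a superkey — split on D -> E, giving {D, E} and {C, D, F}.
{D, E} has no BCNF violation.
{C, D, F} has no BCNF violation.
{A, B, C} has no BCNF violation.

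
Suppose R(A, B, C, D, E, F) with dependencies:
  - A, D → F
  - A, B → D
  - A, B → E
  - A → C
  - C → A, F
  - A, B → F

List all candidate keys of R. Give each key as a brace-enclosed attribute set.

Attributes never on any right-hand side: {B} — every candidate key must contain it.
{A, B}⁺ = {A, B, C, D, E, F}, which is every attribute, so {A, B} is a candidate key.
{B, C}⁺ = {A, B, C, D, E, F}, which is every attribute, so {B, C} is a candidate key.
These are minimal and exhaustive — every other superkey contains one of them.

{A, B}, {B, C}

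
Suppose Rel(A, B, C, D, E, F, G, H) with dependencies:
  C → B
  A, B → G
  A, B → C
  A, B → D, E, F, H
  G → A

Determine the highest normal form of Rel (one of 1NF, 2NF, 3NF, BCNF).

3NF

Candidate keys: {A, B}, {A, C}, {B, G}, {C, G}. Prime attributes: {A, B, C, G}.
For C → B we have {C}⁺ = {B, C}; {C} is not a superkey, so BCNF fails.
Since {B} ⊆ prime attributes and every other non-superkey FD also has a prime right side, the schema is in 3NF.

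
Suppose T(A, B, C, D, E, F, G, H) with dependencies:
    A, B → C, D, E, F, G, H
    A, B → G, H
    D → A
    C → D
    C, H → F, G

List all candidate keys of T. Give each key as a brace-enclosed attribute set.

No FD produces {B}, so it must be in every candidate key.
Closure of {A, B} is {A, B, C, D, E, F, G, H}, the whole schema; {A, B} is a candidate key.
Closure of {B, C} is {A, B, C, D, E, F, G, H}, the whole schema; {B, C} is a candidate key.
Closure of {B, D} is {A, B, C, D, E, F, G, H}, the whole schema; {B, D} is a candidate key.
These are minimal and exhaustive — every other superkey contains one of them.

{A, B}, {B, C}, {B, D}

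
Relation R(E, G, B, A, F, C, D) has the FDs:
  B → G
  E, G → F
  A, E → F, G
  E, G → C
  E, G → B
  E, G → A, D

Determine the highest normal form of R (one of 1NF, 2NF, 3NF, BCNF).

Candidate keys: {A, E}, {B, E}, {E, G}. Prime attributes: {A, B, E, G}.
B → G breaks BCNF: {B}⁺ = {B, G}, so {B} is not a superkey.
Its right-hand attributes {G} are all prime, as are those of every other non-superkey FD — the relation is in 3NF.

3NF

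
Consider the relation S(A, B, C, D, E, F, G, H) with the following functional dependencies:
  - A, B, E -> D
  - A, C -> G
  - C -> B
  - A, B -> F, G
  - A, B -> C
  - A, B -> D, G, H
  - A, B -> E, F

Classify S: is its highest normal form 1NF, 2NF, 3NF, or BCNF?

3NF

Candidate keys: {A, B}, {A, C}. Prime attributes: {A, B, C}.
C -> B: {C}⁺ = {B, C}, which is not all of the attributes, so the left side is not a superkey — BCNF is violated.
Its right-hand attributes {B} are all prime, as are those of every other non-superkey FD — the relation is in 3NF.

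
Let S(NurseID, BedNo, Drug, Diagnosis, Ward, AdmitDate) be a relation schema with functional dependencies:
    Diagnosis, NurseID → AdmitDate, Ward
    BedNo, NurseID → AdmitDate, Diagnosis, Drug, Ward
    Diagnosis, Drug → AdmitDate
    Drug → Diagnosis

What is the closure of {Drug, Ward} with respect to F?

Start with {Drug, Ward}.
Drug → Diagnosis applies; add {Diagnosis} → now {Diagnosis, Drug, Ward}.
Diagnosis, Drug → AdmitDate applies; add {AdmitDate} → now {AdmitDate, Diagnosis, Drug, Ward}.
No further FD applies.

{AdmitDate, Diagnosis, Drug, Ward}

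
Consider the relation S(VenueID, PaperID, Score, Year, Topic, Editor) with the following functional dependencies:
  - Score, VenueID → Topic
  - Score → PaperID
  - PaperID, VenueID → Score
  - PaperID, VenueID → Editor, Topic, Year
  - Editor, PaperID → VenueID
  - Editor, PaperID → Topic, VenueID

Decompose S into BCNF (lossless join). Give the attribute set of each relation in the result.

{Editor, Score, Topic, VenueID, Year}; {PaperID, Score}

Candidate keys of the original relation: {Editor, PaperID}, {Editor, Score}, {PaperID, VenueID}, {Score, VenueID}.
Within {Editor, PaperID, Score, Topic, VenueID, Year}: {Score}⁺ ∩ {Editor, PaperID, Score, Topic, VenueID, Year} = {PaperID, Score}, not the whole set, so Score → PaperID violates BCNF; decompose into {PaperID, Score} and {Editor, Score, Topic, VenueID, Year}.
{PaperID, Score} is in BCNF.
{Editor, Score, Topic, VenueID, Year} is in BCNF.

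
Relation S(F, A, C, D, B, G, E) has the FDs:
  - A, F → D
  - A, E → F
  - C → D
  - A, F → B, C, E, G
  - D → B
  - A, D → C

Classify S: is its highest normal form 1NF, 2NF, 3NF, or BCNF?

Candidate keys: {A, E}, {A, F}. Prime attributes: {A, E, F}.
For C → D we have {C}⁺ = {B, C, D}; {C} is not a superkey, so BCNF fails.
Because {D} is non-prime and the left side of C → D is not a superkey, the relation is not in 3NF.
No proper subset of a key has a non-prime attribute in its closure, so there is no partial dependency; 2NF holds.

2NF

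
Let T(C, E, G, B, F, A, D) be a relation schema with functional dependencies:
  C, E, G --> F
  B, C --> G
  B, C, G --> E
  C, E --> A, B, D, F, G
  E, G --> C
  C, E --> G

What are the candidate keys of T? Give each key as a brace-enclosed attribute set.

Closure of {B, C} is {A, B, C, D, E, F, G}, the whole schema; {B, C} is a candidate key.
Closure of {C, E} is {A, B, C, D, E, F, G}, the whole schema; {C, E} is a candidate key.
Closure of {E, G} is {A, B, C, D, E, F, G}, the whole schema; {E, G} is a candidate key.
Any other superkey properly contains one of these, so there are no further candidate keys.

{B, C}, {C, E}, {E, G}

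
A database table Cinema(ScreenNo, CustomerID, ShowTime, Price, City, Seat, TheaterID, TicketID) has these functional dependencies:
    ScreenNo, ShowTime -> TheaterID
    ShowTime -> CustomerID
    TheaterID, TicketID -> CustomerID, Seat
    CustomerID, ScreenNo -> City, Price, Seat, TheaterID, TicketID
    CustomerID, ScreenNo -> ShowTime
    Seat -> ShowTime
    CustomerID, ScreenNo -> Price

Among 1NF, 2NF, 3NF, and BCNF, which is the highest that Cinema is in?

3NF

Candidate keys: {CustomerID, ScreenNo}, {ScreenNo, Seat}, {ScreenNo, ShowTime}, {ScreenNo, TheaterID, TicketID}. Prime attributes: {CustomerID, ScreenNo, Seat, ShowTime, TheaterID, TicketID}.
For ShowTime -> CustomerID we have {ShowTime}⁺ = {CustomerID, ShowTime}; {ShowTime} is not a superkey, so BCNF fails.
Since {CustomerID} ⊆ prime attributes and every other non-superkey FD also has a prime right side, the schema is in 3NF.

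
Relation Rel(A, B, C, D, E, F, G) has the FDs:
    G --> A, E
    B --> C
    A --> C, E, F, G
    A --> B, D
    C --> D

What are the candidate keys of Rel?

{A}, {G}

Closure of {A} is {A, B, C, D, E, F, G}, the whole schema; {A} is a candidate key.
Closure of {G} is {A, B, C, D, E, F, G}, the whole schema; {G} is a candidate key.
Any other superkey properly contains one of these, so there are no further candidate keys.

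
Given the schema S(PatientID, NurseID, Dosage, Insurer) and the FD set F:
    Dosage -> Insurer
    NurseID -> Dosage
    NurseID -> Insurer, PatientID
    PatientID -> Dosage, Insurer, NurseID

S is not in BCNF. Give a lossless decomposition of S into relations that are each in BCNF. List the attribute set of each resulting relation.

{Dosage, Insurer}; {Dosage, NurseID, PatientID}

Candidate keys of the original relation: {NurseID}, {PatientID}.
Within {Dosage, Insurer, NurseID, PatientID}: {Dosage}⁺ ∩ {Dosage, Insurer, NurseID, PatientID} = {Dosage, Insurer}, not the whole set, so Dosage -> Insurer violates BCNF; decompose into {Dosage, Insurer} and {Dosage, NurseID, PatientID}.
{Dosage, Insurer} has no BCNF violation.
{Dosage, NurseID, PatientID} has no BCNF violation.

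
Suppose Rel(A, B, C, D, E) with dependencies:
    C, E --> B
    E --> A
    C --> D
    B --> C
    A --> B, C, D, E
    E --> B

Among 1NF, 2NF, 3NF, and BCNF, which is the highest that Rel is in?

2NF

Candidate keys: {A}, {E}. Prime attributes: {A, E}.
For C --> D we have {C}⁺ = {C, D}; {C} is not a superkey, so BCNF fails.
C --> D determines the non-prime attribute {D} from a non-superkey — 3NF is violated.
All keys have size 1, which rules out partial dependencies — 2NF is satisfied.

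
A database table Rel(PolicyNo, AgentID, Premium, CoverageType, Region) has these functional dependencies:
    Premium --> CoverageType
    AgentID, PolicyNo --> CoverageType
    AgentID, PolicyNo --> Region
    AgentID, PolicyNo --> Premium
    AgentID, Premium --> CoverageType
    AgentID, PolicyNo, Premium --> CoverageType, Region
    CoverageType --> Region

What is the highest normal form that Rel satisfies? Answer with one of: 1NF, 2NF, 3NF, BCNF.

2NF

Candidate key: {AgentID, PolicyNo}. Prime attributes: {AgentID, PolicyNo}.
Premium --> CoverageType: {Premium}⁺ = {CoverageType, Premium, Region}, which is not all of the attributes, so the left side is not a superkey — BCNF is violated.
Premium --> CoverageType has non-prime {CoverageType} on the right and a non-superkey on the left, so 3NF fails.
Checking every proper subset of each key, none determines a non-prime attribute — 2NF is satisfied.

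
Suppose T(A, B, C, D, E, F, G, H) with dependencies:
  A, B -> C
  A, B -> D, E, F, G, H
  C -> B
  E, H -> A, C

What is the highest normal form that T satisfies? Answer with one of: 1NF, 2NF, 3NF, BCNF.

3NF

Candidate keys: {A, B}, {A, C}, {E, H}. Prime attributes: {A, B, C, E, H}.
For C -> B we have {C}⁺ = {B, C}; {C} is not a superkey, so BCNF fails.
But every attribute on its right side ({B}) is prime, and the same holds for every other non-superkey FD, so 3NF still holds.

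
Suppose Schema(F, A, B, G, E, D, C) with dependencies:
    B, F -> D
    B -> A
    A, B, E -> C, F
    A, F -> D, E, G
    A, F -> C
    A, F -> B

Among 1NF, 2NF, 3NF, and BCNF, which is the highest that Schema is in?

3NF

Candidate keys: {A, F}, {B, E}, {B, F}. Prime attributes: {A, B, E, F}.
For B -> A we have {B}⁺ = {A, B}; {B} is not a superkey, so BCNF fails.
But every attribute on its right side ({A}) is prime, and the same holds for every other non-superkey FD, so 3NF still holds.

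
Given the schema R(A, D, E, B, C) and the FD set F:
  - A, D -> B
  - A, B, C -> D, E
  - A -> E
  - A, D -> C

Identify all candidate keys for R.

Attributes never on any right-hand side: {A} — every candidate key must contain it.
{A, D}⁺ = {A, B, C, D, E} — all of the relation — so {A, D} is a candidate key.
{A, B, C}⁺ = {A, B, C, D, E} — all of the relation — so {A, B, C} is a candidate key.
These are minimal and exhaustive — every other superkey contains one of them.

{A, B, C}, {A, D}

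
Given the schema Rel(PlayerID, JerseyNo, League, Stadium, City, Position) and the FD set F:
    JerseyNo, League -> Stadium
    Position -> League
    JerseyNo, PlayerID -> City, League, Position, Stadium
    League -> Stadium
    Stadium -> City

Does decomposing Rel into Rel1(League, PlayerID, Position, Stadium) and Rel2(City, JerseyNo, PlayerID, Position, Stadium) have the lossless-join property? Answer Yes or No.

Yes

The shared attributes are {PlayerID, Position, Stadium} and {PlayerID, Position, Stadium}⁺ = {City, League, PlayerID, Position, Stadium}.
This includes all of Rel1, so the common attributes are a superkey of Rel1 — the join is lossless.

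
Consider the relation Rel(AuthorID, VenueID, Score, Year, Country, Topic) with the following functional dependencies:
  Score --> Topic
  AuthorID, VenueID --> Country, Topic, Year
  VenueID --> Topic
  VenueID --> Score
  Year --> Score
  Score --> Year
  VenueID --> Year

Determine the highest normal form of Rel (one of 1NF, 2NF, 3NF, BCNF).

1NF

Candidate key: {AuthorID, VenueID}. Prime attributes: {AuthorID, VenueID}.
Score --> Topic: {Score}⁺ = {Score, Topic, Year}, which is not all of the attributes, so the left side is not a superkey — BCNF is violated.
Score --> Topic has non-prime {Topic} on the right and a non-superkey on the left, so 3NF fails.
Since {VenueID} ⊂ {AuthorID, VenueID} and {VenueID}⁺ ⊇ {Score, Topic, Year} with {Score, Topic, Year} non-prime, there is a partial dependency; 2NF fails.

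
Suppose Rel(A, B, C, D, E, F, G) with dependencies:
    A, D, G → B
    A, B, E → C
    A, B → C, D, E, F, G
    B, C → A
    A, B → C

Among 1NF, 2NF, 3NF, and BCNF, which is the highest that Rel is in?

Candidate keys: {A, B}, {A, D, G}, {B, C}. Prime attributes: {A, B, C, D, G}.
The left-hand side of every FD is a superkey, so BCNF is satisfied.

BCNF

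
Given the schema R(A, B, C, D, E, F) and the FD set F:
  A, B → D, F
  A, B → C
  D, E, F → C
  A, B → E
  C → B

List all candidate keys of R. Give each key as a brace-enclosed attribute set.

{A} never appears on the right of any FD, so every key must include it.
{A, B}⁺ = {A, B, C, D, E, F}, which is every attribute, so {A, B} is a candidate key.
{A, C}⁺ = {A, B, C, D, E, F}, which is every attribute, so {A, C} is a candidate key.
{A, D, E, F}⁺ = {A, B, C, D, E, F}, which is every attribute, so {A, D, E, F} is a candidate key.
Any other superkey properly contains one of these, so there are no further candidate keys.

{A, B}, {A, C}, {A, D, E, F}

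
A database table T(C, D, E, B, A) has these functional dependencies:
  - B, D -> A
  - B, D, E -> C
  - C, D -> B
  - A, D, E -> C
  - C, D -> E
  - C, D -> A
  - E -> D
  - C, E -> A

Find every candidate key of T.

{A, E}, {B, E}, {C, D}, {C, E}

{A, E}⁺ = {A, B, C, D, E}, which is every attribute, so {A, E} is a candidate key.
{B, E}⁺ = {A, B, C, D, E}, which is every attribute, so {B, E} is a candidate key.
{C, D}⁺ = {A, B, C, D, E}, which is every attribute, so {C, D} is a candidate key.
{C, E}⁺ = {A, B, C, D, E}, which is every attribute, so {C, E} is a candidate key.
No proper subset of any of these is a key, and no other minimal superkey exists.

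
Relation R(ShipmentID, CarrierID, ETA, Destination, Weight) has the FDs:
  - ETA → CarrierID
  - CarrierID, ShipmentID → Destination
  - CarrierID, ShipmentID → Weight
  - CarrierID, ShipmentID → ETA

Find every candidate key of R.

{CarrierID, ShipmentID}, {ETA, ShipmentID}

Attributes never on any right-hand side: {ShipmentID} — every candidate key must contain it.
{CarrierID, ShipmentID} is a candidate key since {CarrierID, ShipmentID}⁺ = {CarrierID, Destination, ETA, ShipmentID, Weight} covers every attribute.
{ETA, ShipmentID} is a candidate key since {ETA, ShipmentID}⁺ = {CarrierID, Destination, ETA, ShipmentID, Weight} covers every attribute.
Any other superkey properly contains one of these, so there are no further candidate keys.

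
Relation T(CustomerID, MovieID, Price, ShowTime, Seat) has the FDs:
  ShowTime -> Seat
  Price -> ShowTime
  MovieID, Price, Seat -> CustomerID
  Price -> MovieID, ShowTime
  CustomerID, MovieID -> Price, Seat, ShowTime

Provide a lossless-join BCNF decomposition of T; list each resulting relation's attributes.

Candidate keys of the original relation: {CustomerID, MovieID}, {Price}.
In {CustomerID, MovieID, Price, Seat, ShowTime}, {ShowTime} is not a superkey ({ShowTime}⁺ restricted to this set is {Seat, ShowTime}), so split on ShowTime -> Seat into {Seat, ShowTime} and {CustomerID, MovieID, Price, ShowTime}.
{Seat, ShowTime}: every determinant is a superkey — BCNF.
{CustomerID, MovieID, Price, ShowTime}: every determinant is a superkey — BCNF.

{CustomerID, MovieID, Price, ShowTime}; {Seat, ShowTime}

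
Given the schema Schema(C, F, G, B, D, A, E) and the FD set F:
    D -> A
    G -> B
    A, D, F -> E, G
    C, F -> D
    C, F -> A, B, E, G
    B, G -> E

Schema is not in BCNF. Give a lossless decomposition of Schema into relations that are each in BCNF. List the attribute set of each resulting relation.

{A, D}; {B, E, G}; {C, D, F}; {D, F, G}

Candidate key of the original relation: {C, F}.
In {A, B, C, D, E, F, G}, {D} is not a superkey ({D}⁺ restricted to this set is {A, D}), so split on D -> A into {A, D} and {B, C, D, E, F, G}.
{A, D} is in BCNF.
In {B, C, D, E, F, G}, {G} is not a superkey ({G}⁺ restricted to this set is {B, E, G}), so split on G -> B, E into {B, E, G} and {C, D, F, G}.
{B, E, G} is in BCNF.
In {C, D, F, G}, {D, F} is not a superkey ({D, F}⁺ restricted to this set is {D, F, G}), so split on D, F -> G into {D, F, G} and {C, D, F}.
{D, F, G} is in BCNF.
{C, D, F} is in BCNF.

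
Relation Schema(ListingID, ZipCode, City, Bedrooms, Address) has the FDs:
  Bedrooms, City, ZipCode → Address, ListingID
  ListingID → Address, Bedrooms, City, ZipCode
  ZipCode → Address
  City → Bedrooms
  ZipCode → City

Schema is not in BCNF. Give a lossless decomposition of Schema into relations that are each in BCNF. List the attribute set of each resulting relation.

{Address, City, ListingID, ZipCode}; {Bedrooms, City}

Candidate keys of the original relation: {ListingID}, {ZipCode}.
Within {Address, Bedrooms, City, ListingID, ZipCode}: {City}⁺ ∩ {Address, Bedrooms, City, ListingID, ZipCode} = {Bedrooms, City}, not the whole set, so City → Bedrooms violates BCNF; decompose into {Bedrooms, City} and {Address, City, ListingID, ZipCode}.
{Bedrooms, City} has no BCNF violation.
{Address, City, ListingID, ZipCode} has no BCNF violation.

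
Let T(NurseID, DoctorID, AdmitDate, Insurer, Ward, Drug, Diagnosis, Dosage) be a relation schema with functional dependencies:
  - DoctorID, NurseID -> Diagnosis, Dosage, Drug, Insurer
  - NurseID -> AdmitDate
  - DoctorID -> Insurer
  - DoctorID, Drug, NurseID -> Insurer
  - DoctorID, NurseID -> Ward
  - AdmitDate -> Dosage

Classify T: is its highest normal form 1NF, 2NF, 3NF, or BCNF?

1NF

Candidate key: {DoctorID, NurseID}. Prime attributes: {DoctorID, NurseID}.
NurseID -> AdmitDate breaks BCNF: {NurseID}⁺ = {AdmitDate, Dosage, NurseID}, so {NurseID} is not a superkey.
Because {AdmitDate} is non-prime and the left side of NurseID -> AdmitDate is not a superkey, the relation is not in 3NF.
Since {DoctorID} ⊂ {DoctorID, NurseID} and {DoctorID}⁺ ⊇ {Insurer} with {Insurer} non-prime, there is a partial dependency; 2NF fails.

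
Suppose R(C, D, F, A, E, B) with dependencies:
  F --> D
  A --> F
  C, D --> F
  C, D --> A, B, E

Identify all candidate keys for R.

{A, C}, {C, D}, {C, F}

Attributes never on any right-hand side: {C} — every candidate key must contain it.
{A, C} is a candidate key since {A, C}⁺ = {A, B, C, D, E, F} covers every attribute.
{C, D} is a candidate key since {C, D}⁺ = {A, B, C, D, E, F} covers every attribute.
{C, F} is a candidate key since {C, F}⁺ = {A, B, C, D, E, F} covers every attribute.
Any other superkey properly contains one of these, so there are no further candidate keys.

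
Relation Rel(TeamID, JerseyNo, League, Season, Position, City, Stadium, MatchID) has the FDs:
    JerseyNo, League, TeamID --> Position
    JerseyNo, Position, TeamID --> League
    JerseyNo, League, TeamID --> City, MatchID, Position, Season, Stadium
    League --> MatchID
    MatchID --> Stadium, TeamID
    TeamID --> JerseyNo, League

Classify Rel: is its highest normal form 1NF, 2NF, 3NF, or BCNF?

Candidate keys: {League}, {MatchID}, {TeamID}. Prime attributes: {League, MatchID, TeamID}.
The left-hand side of every FD is a superkey, so BCNF is satisfied.

BCNF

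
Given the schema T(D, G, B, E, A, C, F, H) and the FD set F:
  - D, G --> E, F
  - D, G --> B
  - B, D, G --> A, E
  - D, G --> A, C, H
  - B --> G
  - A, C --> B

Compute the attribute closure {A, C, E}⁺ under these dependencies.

{A, B, C, E, G}

Start with {A, C, E}.
A, C --> B applies; add {B} → now {A, B, C, E}.
B --> G applies; add {G} → now {A, B, C, E, G}.
No further FD applies.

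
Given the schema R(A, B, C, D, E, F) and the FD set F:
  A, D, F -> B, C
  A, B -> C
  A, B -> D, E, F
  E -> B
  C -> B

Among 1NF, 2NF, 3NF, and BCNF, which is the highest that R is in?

3NF

Candidate keys: {A, B}, {A, C}, {A, D, F}, {A, E}. Prime attributes: {A, B, C, D, E, F}.
E -> B breaks BCNF: {E}⁺ = {B, E}, so {E} is not a superkey.
Since {B} ⊆ prime attributes and every other non-superkey FD also has a prime right side, the schema is in 3NF.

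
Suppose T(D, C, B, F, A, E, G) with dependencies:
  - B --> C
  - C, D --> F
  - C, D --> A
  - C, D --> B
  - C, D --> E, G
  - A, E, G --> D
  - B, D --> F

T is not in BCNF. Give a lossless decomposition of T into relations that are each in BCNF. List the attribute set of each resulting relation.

Candidate keys of the original relation: {A, B, E, G}, {A, C, E, G}, {B, D}, {C, D}.
In {A, B, C, D, E, F, G}, {B} is not a superkey ({B}⁺ restricted to this set is {B, C}), so split on B --> C into {B, C} and {A, B, D, E, F, G}.
{B, C} has no BCNF violation.
In {A, B, D, E, F, G}, {A, E, G} is not a superkey ({A, E, G}⁺ restricted to this set is {A, D, E, G}), so split on A, E, G --> D into {A, D, E, G} and {A, B, E, F, G}.
{A, D, E, G} has no BCNF violation.
{A, B, E, F, G} has no BCNF violation.

{A, B, E, F, G}; {A, D, E, G}; {B, C}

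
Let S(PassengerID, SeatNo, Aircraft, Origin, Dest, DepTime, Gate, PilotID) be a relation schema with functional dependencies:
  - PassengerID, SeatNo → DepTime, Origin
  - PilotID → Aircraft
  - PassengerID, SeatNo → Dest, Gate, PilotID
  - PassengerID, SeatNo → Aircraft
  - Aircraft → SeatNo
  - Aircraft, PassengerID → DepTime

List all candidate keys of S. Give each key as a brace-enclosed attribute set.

{PassengerID} never appears on the right of any FD, so every key must include it.
{Aircraft, PassengerID}⁺ = {Aircraft, DepTime, Dest, Gate, Origin, PassengerID, PilotID, SeatNo} — all of the relation — so {Aircraft, PassengerID} is a candidate key.
{PassengerID, PilotID}⁺ = {Aircraft, DepTime, Dest, Gate, Origin, PassengerID, PilotID, SeatNo} — all of the relation — so {PassengerID, PilotID} is a candidate key.
{PassengerID, SeatNo}⁺ = {Aircraft, DepTime, Dest, Gate, Origin, PassengerID, PilotID, SeatNo} — all of the relation — so {PassengerID, SeatNo} is a candidate key.
These are minimal and exhaustive — every other superkey contains one of them.

{Aircraft, PassengerID}, {PassengerID, PilotID}, {PassengerID, SeatNo}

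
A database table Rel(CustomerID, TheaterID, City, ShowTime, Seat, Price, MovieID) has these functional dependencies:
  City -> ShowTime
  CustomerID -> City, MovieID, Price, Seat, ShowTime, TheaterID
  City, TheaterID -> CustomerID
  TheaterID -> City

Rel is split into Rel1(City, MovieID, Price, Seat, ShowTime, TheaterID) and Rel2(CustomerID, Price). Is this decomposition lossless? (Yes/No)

Rel1 ∩ Rel2 = {Price}; its closure under F is {Price}.
The closure covers neither Rel1 nor Rel2 entirely; the join is not lossless.

No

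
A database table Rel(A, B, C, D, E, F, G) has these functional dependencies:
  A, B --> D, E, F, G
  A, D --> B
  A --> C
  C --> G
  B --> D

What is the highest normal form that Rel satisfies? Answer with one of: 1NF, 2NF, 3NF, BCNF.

1NF

Candidate keys: {A, B}, {A, D}. Prime attributes: {A, B, D}.
A --> C: {A}⁺ = {A, C, G}, which is not all of the attributes, so the left side is not a superkey — BCNF is violated.
A --> C determines the non-prime attribute {C} from a non-superkey — 3NF is violated.
Since {A} ⊂ {A, B} and {A}⁺ ⊇ {C, G} with {C, G} non-prime, there is a partial dependency; 2NF fails.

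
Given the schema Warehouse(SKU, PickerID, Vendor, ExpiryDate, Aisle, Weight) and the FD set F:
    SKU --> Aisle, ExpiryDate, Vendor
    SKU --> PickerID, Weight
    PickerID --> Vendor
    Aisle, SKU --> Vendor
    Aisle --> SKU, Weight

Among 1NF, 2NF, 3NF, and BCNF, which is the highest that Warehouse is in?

2NF

Candidate keys: {Aisle}, {SKU}. Prime attributes: {Aisle, SKU}.
PickerID --> Vendor breaks BCNF: {PickerID}⁺ = {PickerID, Vendor}, so {PickerID} is not a superkey.
PickerID --> Vendor has non-prime {Vendor} on the right and a non-superkey on the left, so 3NF fails.
Every candidate key is a single attribute, so no partial dependency is possible; 2NF holds.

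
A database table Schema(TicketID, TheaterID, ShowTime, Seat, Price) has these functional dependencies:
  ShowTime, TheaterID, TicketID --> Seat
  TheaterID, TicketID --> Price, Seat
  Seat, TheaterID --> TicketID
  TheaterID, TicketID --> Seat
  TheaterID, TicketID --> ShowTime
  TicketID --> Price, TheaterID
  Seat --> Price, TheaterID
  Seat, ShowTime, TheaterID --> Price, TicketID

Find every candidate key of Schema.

{Seat}, {TicketID}

{Seat} is a candidate key since {Seat}⁺ = {Price, Seat, ShowTime, TheaterID, TicketID} covers every attribute.
{TicketID} is a candidate key since {TicketID}⁺ = {Price, Seat, ShowTime, TheaterID, TicketID} covers every attribute.
No proper subset of any of these is a key, and no other minimal superkey exists.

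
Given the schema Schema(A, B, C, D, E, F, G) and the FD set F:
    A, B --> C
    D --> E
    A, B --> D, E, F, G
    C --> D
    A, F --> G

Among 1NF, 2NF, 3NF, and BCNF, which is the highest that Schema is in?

2NF

Candidate key: {A, B}. Prime attributes: {A, B}.
D --> E: {D}⁺ = {D, E}, which is not all of the attributes, so the left side is not a superkey — BCNF is violated.
Because {E} is non-prime and the left side of D --> E is not a superkey, the relation is not in 3NF.
No proper subset of a key has a non-prime attribute in its closure, so there is no partial dependency; 2NF holds.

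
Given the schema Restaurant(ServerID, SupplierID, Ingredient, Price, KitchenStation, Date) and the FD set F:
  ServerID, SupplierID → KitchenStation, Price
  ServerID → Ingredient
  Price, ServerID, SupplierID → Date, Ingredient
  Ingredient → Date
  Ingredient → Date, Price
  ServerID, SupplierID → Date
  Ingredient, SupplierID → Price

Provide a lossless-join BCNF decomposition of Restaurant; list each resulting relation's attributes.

{Date, Ingredient, Price}; {Ingredient, ServerID}; {KitchenStation, ServerID, SupplierID}

Candidate key of the original relation: {ServerID, SupplierID}.
In {Date, Ingredient, KitchenStation, Price, ServerID, SupplierID}, {ServerID} is not a superkey ({ServerID}⁺ restricted to this set is {Date, Ingredient, Price, ServerID}), so split on ServerID → Date, Ingredient, Price into {Date, Ingredient, Price, ServerID} and {KitchenStation, ServerID, SupplierID}.
In {Date, Ingredient, Price, ServerID}, {Ingredient} is not a superkey ({Ingredient}⁺ restricted to this set is {Date, Ingredient, Price}), so split on Ingredient → Date, Price into {Date, Ingredient, Price} and {Ingredient, ServerID}.
{Date, Ingredient, Price} is in BCNF.
{Ingredient, ServerID} is in BCNF.
{KitchenStation, ServerID, SupplierID} is in BCNF.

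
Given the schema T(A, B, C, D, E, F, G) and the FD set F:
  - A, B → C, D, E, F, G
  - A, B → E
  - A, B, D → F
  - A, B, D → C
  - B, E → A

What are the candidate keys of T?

{B} never appears on the right of any FD, so every key must include it.
{A, B} is a candidate key since {A, B}⁺ = {A, B, C, D, E, F, G} covers every attribute.
{B, E} is a candidate key since {B, E}⁺ = {A, B, C, D, E, F, G} covers every attribute.
These are minimal and exhaustive — every other superkey contains one of them.

{A, B}, {B, E}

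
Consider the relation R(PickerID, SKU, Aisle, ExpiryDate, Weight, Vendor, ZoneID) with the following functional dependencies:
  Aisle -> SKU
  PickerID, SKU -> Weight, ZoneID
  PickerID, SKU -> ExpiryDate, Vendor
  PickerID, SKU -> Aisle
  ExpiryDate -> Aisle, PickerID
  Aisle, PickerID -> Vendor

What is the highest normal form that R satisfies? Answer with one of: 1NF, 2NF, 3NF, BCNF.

Candidate keys: {Aisle, PickerID}, {ExpiryDate}, {PickerID, SKU}. Prime attributes: {Aisle, ExpiryDate, PickerID, SKU}.
For Aisle -> SKU we have {Aisle}⁺ = {Aisle, SKU}; {Aisle} is not a superkey, so BCNF fails.
Its right-hand attributes {SKU} are all prime, as are those of every other non-superkey FD — the relation is in 3NF.

3NF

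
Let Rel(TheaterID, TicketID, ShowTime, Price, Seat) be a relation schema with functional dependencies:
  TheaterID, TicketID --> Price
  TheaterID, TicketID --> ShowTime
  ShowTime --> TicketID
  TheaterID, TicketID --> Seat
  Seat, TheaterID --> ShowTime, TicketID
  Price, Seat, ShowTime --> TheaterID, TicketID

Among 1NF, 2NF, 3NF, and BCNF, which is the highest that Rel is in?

Candidate keys: {Price, Seat, ShowTime}, {Seat, TheaterID}, {ShowTime, TheaterID}, {TheaterID, TicketID}. Prime attributes: {Price, Seat, ShowTime, TheaterID, TicketID}.
ShowTime --> TicketID breaks BCNF: {ShowTime}⁺ = {ShowTime, TicketID}, so {ShowTime} is not a superkey.
Its right-hand attributes {TicketID} are all prime, as are those of every other non-superkey FD — the relation is in 3NF.

3NF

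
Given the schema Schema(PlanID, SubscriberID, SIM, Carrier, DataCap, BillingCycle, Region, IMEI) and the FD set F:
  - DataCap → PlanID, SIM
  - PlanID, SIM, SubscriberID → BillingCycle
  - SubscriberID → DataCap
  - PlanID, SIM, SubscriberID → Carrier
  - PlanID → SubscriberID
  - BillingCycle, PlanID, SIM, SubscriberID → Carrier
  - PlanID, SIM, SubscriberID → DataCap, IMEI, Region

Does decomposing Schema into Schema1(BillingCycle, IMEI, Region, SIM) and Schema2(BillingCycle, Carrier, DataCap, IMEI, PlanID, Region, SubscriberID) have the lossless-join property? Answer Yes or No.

Schema1 ∩ Schema2 = {BillingCycle, IMEI, Region}; its closure under F is {BillingCycle, IMEI, Region}.
Neither Schema1 nor Schema2 is contained in that closure, so the decomposition is lossy.

No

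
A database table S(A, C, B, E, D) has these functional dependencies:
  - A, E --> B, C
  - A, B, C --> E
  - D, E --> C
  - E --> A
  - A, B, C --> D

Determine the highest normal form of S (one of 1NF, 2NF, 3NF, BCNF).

Candidate keys: {A, B, C}, {E}. Prime attributes: {A, B, C, E}.
Every FD has a superkey on the left, so the relation is in BCNF.

BCNF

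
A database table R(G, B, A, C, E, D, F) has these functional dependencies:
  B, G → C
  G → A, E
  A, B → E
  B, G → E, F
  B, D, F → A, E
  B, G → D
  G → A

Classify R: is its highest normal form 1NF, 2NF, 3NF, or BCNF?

Candidate key: {B, G}. Prime attributes: {B, G}.
G → A, E breaks BCNF: {G}⁺ = {A, E, G}, so {G} is not a superkey.
G → A, E determines the non-prime attributes {A, E} from a non-superkey — 3NF is violated.
The proper key subset {G} of {B, G} determines non-prime {A, E}, so the relation is not even in 2NF.

1NF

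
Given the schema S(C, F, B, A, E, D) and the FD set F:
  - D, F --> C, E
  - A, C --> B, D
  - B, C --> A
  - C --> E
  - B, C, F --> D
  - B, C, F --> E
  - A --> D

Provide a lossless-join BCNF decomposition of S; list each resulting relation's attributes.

Candidate keys of the original relation: {A, F}, {B, C, F}, {B, D, F}.
{A, B, C, D, E, F}: {D, F} determines {C, D, E, F} here but is not a superkey — split on D, F --> C, E, giving {C, D, E, F} and {A, B, D, F}.
{C, D, E, F}: {C} determines {C, E} here but is not a superkey — split on C --> E, giving {C, E} and {C, D, F}.
{C, E}: every determinant is a superkey — BCNF.
{C, D, F}: every determinant is a superkey — BCNF.
{A, B, D, F}: {A} determines {A, D} here but is not a superkey — split on A --> D, giving {A, D} and {A, B, F}.
{A, D}: every determinant is a superkey — BCNF.
{A, B, F}: every determinant is a superkey — BCNF.

{A, B, F}; {A, D}; {C, D, F}; {C, E}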